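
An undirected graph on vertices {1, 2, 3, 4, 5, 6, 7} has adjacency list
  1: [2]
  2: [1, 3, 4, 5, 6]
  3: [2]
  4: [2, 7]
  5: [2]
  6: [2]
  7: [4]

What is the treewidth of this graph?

A width-1 tree decomposition is:
Bags: B1 = {1, 2}  B2 = {2, 3}  B3 = {2, 5}  B4 = {2, 4}  B5 = {4, 7}  B6 = {2, 6}
Tree: B1–B2, B1–B3, B3–B4, B4–B5, B2–B6
The largest bag has 2 vertices, giving width 1; this decomposition certifies tw(G) ≤ 1. Since G has at least one edge (e.g. 2–1), it is not an edgeless graph, so tw(G) ≥ 1. Combining the bounds, tw(G) = 1.

1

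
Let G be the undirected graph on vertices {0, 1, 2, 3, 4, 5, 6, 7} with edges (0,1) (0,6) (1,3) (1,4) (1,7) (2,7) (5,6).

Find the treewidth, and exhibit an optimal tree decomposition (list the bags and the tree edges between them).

Each bag holds 2 vertices, so the decomposition has width 1, which upper-bounds the treewidth. Any graph with an edge has treewidth ≥ 1, and G has the edge 1–7. Combining the bounds, tw(G) = 1.

Treewidth 1.
One such decomposition:
Bags: B1 = {1, 7}  B2 = {1, 3}  B3 = {0, 1}  B4 = {1, 4}  B5 = {2, 7}  B6 = {0, 6}  B7 = {5, 6}
Tree: B1–B2, B1–B3, B3–B4, B1–B5, B3–B6, B6–B7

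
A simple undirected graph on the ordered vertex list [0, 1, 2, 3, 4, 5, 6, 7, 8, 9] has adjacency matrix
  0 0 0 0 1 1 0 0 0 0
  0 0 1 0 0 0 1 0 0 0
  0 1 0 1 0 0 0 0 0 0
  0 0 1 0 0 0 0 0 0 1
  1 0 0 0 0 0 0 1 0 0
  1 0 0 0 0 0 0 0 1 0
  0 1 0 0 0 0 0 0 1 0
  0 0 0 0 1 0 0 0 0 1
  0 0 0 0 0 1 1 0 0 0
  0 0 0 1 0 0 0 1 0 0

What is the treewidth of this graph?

2

A width-2 tree decomposition is:
Bags: B1 = {0, 4, 5}  B2 = {4, 5, 8}  B3 = {4, 6, 8}  B4 = {1, 4, 6}  B5 = {1, 2, 4}  B6 = {2, 3, 4}  B7 = {3, 4, 9}  B8 = {4, 7, 9}
Tree: B1–B2, B2–B3, B3–B4, B4–B5, B5–B6, B6–B7, B7–B8
Each bag holds 3 vertices, so the decomposition has width 2, which upper-bounds the treewidth. The edges 4–0–5–8–6–1–2–3–9–7–4 form a cycle, so G is not a tree and its treewidth is at least 2. Combining the bounds, tw(G) = 2.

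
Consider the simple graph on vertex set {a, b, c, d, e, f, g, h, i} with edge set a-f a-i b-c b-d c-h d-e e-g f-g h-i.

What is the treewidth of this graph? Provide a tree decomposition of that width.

The largest bag has 3 vertices, giving width 2; this decomposition certifies tw(G) ≤ 2. The edges c–b–d–e–g–f–a–i–h–c form a cycle, so G is not a tree and its treewidth is at least 2. Combining the bounds, tw(G) = 2.

Treewidth 2.
One optimal decomposition is:
Bags: B1 = {b, c, d}  B2 = {c, d, e}  B3 = {c, e, g}  B4 = {c, f, g}  B5 = {a, c, f}  B6 = {a, c, i}  B7 = {c, h, i}
Tree: B1–B2, B2–B3, B3–B4, B4–B5, B5–B6, B6–B7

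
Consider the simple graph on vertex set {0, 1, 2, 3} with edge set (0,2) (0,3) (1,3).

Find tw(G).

A width-1 tree decomposition is:
Bags: B1 = {0, 2}  B2 = {0, 3}  B3 = {1, 3}
Tree: B1–B2, B2–B3
Each bag holds 2 vertices, so the decomposition has width 1, which upper-bounds the treewidth. G has an edge, so its treewidth is at least 1. Therefore the treewidth is 1.

1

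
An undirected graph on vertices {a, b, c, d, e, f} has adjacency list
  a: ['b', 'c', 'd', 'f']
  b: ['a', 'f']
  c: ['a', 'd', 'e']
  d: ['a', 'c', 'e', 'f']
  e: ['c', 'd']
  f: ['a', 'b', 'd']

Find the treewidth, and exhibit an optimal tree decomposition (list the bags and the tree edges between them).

Treewidth 2.
Bags: B1 = {a, c, d}  B2 = {a, d, f}  B3 = {c, d, e}  B4 = {a, b, f}
Tree: B1–B2, B1–B3, B2–B4

Every bag has size at most 3, so the width is 3 − 1 = 2 and tw(G) ≤ 2. For the lower bound, the 3 vertices {c, d, e} are pairwise adjacent, and any tree decomposition puts a clique entirely inside one bag — forcing width ≥ 2. Therefore the treewidth is 2.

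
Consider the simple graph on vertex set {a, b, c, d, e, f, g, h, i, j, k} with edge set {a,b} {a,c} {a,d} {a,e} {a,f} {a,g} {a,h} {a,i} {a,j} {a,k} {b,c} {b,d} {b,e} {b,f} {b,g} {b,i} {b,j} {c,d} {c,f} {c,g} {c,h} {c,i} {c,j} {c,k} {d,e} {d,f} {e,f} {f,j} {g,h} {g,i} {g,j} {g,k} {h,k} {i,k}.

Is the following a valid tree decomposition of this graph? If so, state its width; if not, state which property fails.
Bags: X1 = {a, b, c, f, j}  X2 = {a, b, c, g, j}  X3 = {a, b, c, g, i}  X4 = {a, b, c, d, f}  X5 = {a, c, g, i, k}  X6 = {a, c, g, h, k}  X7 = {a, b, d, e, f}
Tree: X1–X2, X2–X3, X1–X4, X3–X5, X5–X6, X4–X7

Vertex coverage: the bags together contain {a, b, c, d, e, f, g, h, i, j, k}, the full vertex set. Edge coverage: each edge of G has both endpoints in at least one bag. Running intersection: for every vertex, the bags containing it form a connected subtree. All three properties hold, so this is a valid tree decomposition of width max|bag| − 1 = 4, and hence tw(G) ≤ 4.

Yes; width 4.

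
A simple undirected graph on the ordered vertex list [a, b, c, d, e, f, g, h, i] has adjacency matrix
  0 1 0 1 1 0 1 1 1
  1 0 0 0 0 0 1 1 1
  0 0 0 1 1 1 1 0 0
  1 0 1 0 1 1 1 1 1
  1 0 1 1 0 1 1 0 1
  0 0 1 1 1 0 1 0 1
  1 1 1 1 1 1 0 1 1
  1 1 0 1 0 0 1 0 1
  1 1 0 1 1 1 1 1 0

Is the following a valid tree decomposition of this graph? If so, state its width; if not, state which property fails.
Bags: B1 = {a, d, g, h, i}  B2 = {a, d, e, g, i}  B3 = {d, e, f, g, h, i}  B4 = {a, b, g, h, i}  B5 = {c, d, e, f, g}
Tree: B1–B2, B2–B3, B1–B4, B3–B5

No — bags containing vertex h are not connected in the tree.

A tree decomposition must satisfy three properties: every vertex lies in some bag; for every edge, both endpoints lie together in some bag; and for every vertex, the bags containing it form a connected subtree. Here bags containing vertex h are not connected in the tree, so the decomposition is invalid.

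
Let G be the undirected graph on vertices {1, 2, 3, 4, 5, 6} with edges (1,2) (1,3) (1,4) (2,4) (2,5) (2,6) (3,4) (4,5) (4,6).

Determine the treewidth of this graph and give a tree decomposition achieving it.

The largest bag has 3 vertices, giving width 2; this decomposition certifies tw(G) ≤ 2. On the other hand G contains the 3-clique {1, 2, 4}. A clique must lie in a single bag of any decomposition, so no decomposition can have width below 2. The upper and lower bounds meet at 2, so that is the treewidth.

Treewidth 2.
One such decomposition:
Bags: B1 = {2, 4, 5}  B2 = {1, 2, 4}  B3 = {2, 4, 6}  B4 = {1, 3, 4}
Tree: B1–B2, B2–B3, B2–B4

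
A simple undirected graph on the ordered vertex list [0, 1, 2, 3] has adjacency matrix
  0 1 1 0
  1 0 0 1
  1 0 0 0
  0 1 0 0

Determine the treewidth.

1

A width-1 tree decomposition is:
Bags: B1 = {1, 3}  B2 = {0, 1}  B3 = {0, 2}
Tree: B1–B2, B2–B3
The largest bag has 2 vertices, giving width 1; this decomposition certifies tw(G) ≤ 1. Since G has at least one edge (e.g. 3–1), it is not an edgeless graph, so tw(G) ≥ 1. Hence tw(G) = 1 exactly.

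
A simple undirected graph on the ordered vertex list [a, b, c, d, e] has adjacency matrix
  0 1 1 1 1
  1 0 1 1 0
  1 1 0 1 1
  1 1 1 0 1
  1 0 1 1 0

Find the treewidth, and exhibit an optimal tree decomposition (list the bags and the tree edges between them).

Treewidth 3.
One such decomposition:
Bags: B1 = {a, b, c, d}  B2 = {a, c, d, e}
Tree: B1–B2

Every bag has size at most 4, so the width is 4 − 1 = 3 and tw(G) ≤ 3. Conversely, {a, c, d, e} is a clique of size 4, and the vertices of any clique must share a bag in every tree decomposition; so some bag has ≥ 4 vertices and tw(G) ≥ 3. Combining the bounds, tw(G) = 3.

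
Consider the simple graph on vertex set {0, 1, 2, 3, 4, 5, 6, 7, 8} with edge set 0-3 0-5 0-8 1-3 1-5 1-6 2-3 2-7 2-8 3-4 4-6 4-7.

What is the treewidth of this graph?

A width-3 tree decomposition is:
Bags: B1 = {2, 4, 6, 7}  B2 = {2, 3, 4, 6}  B3 = {1, 2, 3, 6}  B4 = {1, 2, 3, 8}  B5 = {0, 1, 3, 8}  B6 = {0, 1, 5, 8}
Tree: B1–B2, B2–B3, B3–B4, B4–B5, B5–B6
Every bag has size at most 4, so the width is 4 − 1 = 3 and tw(G) ≤ 3. For the lower bound: the 4 vertex sets {4,6,7}, {2}, {3}, {0,1,5,8} are disjoint, each induces a connected subgraph, and every pair is joined by at least one edge of G. Contracting each set to a single vertex therefore yields K_{4} as a minor, and since treewidth is minor-monotone, tw(G) ≥ tw(K_{4}) = 3. Hence tw(G) = 3 exactly.

3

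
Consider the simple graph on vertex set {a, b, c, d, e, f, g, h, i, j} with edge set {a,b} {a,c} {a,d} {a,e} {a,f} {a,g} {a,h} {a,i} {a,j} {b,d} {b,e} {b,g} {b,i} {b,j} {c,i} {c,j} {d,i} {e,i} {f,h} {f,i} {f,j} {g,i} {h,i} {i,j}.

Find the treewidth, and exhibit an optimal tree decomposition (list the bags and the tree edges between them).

Treewidth 3.
One optimal decomposition is:
Bags: B1 = {a, f, i, j}  B2 = {a, f, h, i}  B3 = {a, c, i, j}  B4 = {a, b, i, j}  B5 = {a, b, d, i}  B6 = {a, b, g, i}  B7 = {a, b, e, i}
Tree: B1–B2, B1–B3, B3–B4, B4–B5, B4–B6, B4–B7

The largest bag has 4 vertices, giving width 3; this decomposition certifies tw(G) ≤ 3. For the lower bound, the 4 vertices {a, f, h, i} are pairwise adjacent, and any tree decomposition puts a clique entirely inside one bag — forcing width ≥ 3. Combining the bounds, tw(G) = 3.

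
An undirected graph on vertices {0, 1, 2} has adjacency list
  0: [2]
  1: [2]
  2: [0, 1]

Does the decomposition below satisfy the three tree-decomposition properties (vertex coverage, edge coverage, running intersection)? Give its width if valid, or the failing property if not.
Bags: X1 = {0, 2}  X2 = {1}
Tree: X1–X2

A tree decomposition must satisfy three properties: every vertex lies in some bag; for every edge, both endpoints lie together in some bag; and for every vertex, the bags containing it form a connected subtree. Here edge (2,1) lies in no bag, so the decomposition is invalid.

No — edge (2,1) lies in no bag.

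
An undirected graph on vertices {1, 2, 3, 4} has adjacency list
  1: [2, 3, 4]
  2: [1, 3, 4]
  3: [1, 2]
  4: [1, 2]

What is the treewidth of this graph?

2

A width-2 tree decomposition is:
Bags: B1 = {1, 2, 4}  B2 = {1, 2, 3}
Tree: B1–B2
Each bag holds 3 vertices, so the decomposition has width 2, which upper-bounds the treewidth. Conversely, {1, 2, 3} is a clique of size 3, and the vertices of any clique must share a bag in every tree decomposition; so some bag has ≥ 3 vertices and tw(G) ≥ 2. Hence tw(G) = 2 exactly.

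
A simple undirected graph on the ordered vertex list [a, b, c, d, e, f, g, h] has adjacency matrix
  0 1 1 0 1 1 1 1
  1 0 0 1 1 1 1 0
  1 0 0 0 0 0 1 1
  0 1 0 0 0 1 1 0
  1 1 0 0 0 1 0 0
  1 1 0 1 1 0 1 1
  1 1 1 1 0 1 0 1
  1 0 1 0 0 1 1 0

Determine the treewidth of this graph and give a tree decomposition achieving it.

Treewidth 3.
Bags: B1 = {a, b, f, g}  B2 = {b, d, f, g}  B3 = {a, b, e, f}  B4 = {a, f, g, h}  B5 = {a, c, g, h}
Tree: B1–B2, B1–B3, B1–B4, B4–B5

Each bag holds 4 vertices, so the decomposition has width 3, which upper-bounds the treewidth. On the other hand G contains the 4-clique {a, c, g, h}. A clique must lie in a single bag of any decomposition, so no decomposition can have width below 3. Hence tw(G) = 3 exactly.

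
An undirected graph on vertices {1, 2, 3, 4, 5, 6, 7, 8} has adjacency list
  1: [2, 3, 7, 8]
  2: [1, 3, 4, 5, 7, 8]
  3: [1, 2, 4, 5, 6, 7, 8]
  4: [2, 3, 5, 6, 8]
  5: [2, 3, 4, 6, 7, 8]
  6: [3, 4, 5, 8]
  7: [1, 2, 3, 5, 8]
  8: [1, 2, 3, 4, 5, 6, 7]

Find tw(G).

A width-4 tree decomposition is:
Bags: B1 = {1, 2, 3, 7, 8}  B2 = {2, 3, 5, 7, 8}  B3 = {2, 3, 4, 5, 8}  B4 = {3, 4, 5, 6, 8}
Tree: B1–B2, B2–B3, B3–B4
The largest bag has 5 vertices, giving width 4; this decomposition certifies tw(G) ≤ 4. On the other hand G contains the 5-clique {1, 2, 3, 7, 8}. A clique must lie in a single bag of any decomposition, so no decomposition can have width below 4. Hence tw(G) = 4 exactly.

4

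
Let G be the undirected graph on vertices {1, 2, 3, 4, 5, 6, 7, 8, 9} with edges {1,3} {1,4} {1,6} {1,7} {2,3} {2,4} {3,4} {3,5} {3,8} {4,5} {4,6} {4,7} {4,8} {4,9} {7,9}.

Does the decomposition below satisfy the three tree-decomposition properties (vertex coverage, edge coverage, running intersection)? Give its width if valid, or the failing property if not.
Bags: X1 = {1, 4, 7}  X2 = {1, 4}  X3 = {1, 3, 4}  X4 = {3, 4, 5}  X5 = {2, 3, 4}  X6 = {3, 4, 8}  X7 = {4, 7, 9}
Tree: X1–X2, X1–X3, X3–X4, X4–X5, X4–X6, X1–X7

No — vertex 6 appears in no bag.

A tree decomposition must satisfy three properties: every vertex lies in some bag; for every edge, both endpoints lie together in some bag; and for every vertex, the bags containing it form a connected subtree. Here vertex 6 appears in no bag, so the decomposition is invalid.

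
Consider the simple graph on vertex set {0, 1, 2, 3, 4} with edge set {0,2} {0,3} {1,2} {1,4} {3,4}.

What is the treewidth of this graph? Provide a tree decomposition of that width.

Treewidth 2.
One optimal decomposition is:
Bags: B1 = {0, 1, 2}  B2 = {0, 1, 3}  B3 = {1, 3, 4}
Tree: B1–B2, B2–B3

The largest bag has 3 vertices, giving width 2; this decomposition certifies tw(G) ≤ 2. Since 1–2–0–3–4–1 is a cycle in G, G is not acyclic. Forests are exactly the graphs of treewidth ≤ 1, so tw(G) ≥ 2. The upper and lower bounds meet at 2, so that is the treewidth.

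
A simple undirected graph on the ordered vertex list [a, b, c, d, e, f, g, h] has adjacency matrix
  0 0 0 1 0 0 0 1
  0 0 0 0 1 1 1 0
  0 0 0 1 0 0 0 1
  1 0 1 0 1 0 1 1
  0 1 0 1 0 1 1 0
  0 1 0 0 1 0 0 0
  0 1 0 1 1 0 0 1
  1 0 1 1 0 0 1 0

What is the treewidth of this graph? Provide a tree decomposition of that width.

Treewidth 2.
One optimal decomposition is:
Bags: B1 = {d, e, g}  B2 = {d, g, h}  B3 = {b, e, g}  B4 = {a, d, h}  B5 = {b, e, f}  B6 = {c, d, h}
Tree: B1–B2, B1–B3, B2–B4, B3–B5, B2–B6

Each bag holds 3 vertices, so the decomposition has width 2, which upper-bounds the treewidth. On the other hand G contains the 3-clique {d, e, g}. A clique must lie in a single bag of any decomposition, so no decomposition can have width below 2. Combining the bounds, tw(G) = 2.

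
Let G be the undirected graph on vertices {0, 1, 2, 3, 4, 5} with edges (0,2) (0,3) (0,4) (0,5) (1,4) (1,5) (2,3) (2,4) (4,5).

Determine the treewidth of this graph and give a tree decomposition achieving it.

The largest bag has 3 vertices, giving width 2; this decomposition certifies tw(G) ≤ 2. Conversely, {0, 2, 3} is a clique of size 3, and the vertices of any clique must share a bag in every tree decomposition; so some bag has ≥ 3 vertices and tw(G) ≥ 2. The upper and lower bounds meet at 2, so that is the treewidth.

Treewidth 2.
One optimal decomposition is:
Bags: B1 = {0, 4, 5}  B2 = {1, 4, 5}  B3 = {0, 2, 4}  B4 = {0, 2, 3}
Tree: B1–B2, B1–B3, B3–B4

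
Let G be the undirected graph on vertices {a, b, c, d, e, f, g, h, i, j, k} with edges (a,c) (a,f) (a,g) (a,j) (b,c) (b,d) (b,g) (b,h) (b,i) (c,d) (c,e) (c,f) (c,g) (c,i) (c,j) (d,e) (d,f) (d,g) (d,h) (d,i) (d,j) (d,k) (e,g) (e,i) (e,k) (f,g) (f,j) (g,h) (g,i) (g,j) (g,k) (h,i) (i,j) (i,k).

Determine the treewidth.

A width-4 tree decomposition is:
Bags: B1 = {c, d, g, i, j}  B2 = {c, d, e, g, i}  B3 = {b, c, d, g, i}  B4 = {b, d, g, h, i}  B5 = {c, d, f, g, j}  B6 = {d, e, g, i, k}  B7 = {a, c, f, g, j}
Tree: B1–B2, B2–B3, B3–B4, B1–B5, B2–B6, B5–B7
Every bag has size at most 5, so the width is 5 − 1 = 4 and tw(G) ≤ 4. On the other hand G contains the 5-clique {c, d, f, g, j}. A clique must lie in a single bag of any decomposition, so no decomposition can have width below 4. Therefore the treewidth is 4.

4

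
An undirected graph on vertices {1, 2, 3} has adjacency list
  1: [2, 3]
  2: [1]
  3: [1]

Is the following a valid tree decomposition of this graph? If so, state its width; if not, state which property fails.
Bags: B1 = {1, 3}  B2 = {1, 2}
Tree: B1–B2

Yes; width 1.

Checking the three conditions: (i) the bags cover all of {1, 2, 3}; (ii) for each edge, some bag contains both endpoints; (iii) the bags containing any fixed vertex form a subtree. All hold, so the decomposition is valid with width 2 − 1 = 1.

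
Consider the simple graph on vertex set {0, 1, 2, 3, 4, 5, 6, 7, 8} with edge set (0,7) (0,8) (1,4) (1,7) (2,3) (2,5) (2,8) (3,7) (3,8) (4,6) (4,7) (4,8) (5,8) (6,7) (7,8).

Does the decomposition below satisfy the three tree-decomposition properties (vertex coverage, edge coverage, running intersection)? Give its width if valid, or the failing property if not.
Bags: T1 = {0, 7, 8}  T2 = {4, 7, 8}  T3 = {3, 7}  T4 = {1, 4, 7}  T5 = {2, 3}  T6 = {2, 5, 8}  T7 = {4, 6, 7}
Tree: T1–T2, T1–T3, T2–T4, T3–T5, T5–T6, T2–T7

A tree decomposition must satisfy three properties: every vertex lies in some bag; for every edge, both endpoints lie together in some bag; and for every vertex, the bags containing it form a connected subtree. Here edge (8,3) lies in no bag, so the decomposition is invalid.

No — edge (8,3) lies in no bag.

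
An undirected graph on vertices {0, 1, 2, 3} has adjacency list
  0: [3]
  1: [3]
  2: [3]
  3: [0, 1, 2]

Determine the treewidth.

1

A width-1 tree decomposition is:
Bags: B1 = {0, 3}  B2 = {2, 3}  B3 = {1, 3}
Tree: B1–B2, B1–B3
Each bag holds 2 vertices, so the decomposition has width 1, which upper-bounds the treewidth. G has an edge, so its treewidth is at least 1. Hence tw(G) = 1 exactly.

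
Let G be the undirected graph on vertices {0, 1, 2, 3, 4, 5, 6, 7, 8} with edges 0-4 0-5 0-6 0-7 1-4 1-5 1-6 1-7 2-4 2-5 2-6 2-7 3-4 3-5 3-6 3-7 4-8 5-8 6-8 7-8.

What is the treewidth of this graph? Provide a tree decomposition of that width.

Treewidth 4.
Bags: B1 = {3, 4, 5, 6, 7}  B2 = {0, 4, 5, 6, 7}  B3 = {2, 4, 5, 6, 7}  B4 = {1, 4, 5, 6, 7}  B5 = {4, 5, 6, 7, 8}
Tree: B1–B2, B2–B3, B3–B4, B4–B5

Each bag holds 5 vertices, so the decomposition has width 4, which upper-bounds the treewidth. For the lower bound: the 5 vertex sets {3,4}, {0,6}, {2,5}, {7}, {1} are disjoint, each induces a connected subgraph, and every pair is joined by at least one edge of G. Contracting each set to a single vertex therefore yields K_{5} as a minor, and since treewidth is minor-monotone, tw(G) ≥ tw(K_{5}) = 4. The upper and lower bounds meet at 4, so that is the treewidth.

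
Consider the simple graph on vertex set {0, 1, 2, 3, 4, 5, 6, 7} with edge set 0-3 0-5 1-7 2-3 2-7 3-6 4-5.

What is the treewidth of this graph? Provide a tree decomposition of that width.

Every bag has size at most 2, so the width is 2 − 1 = 1 and tw(G) ≤ 1. G has an edge, so its treewidth is at least 1. Therefore the treewidth is 1.

Treewidth 1.
One optimal decomposition is:
Bags: B1 = {0, 3}  B2 = {0, 5}  B3 = {2, 3}  B4 = {3, 6}  B5 = {4, 5}  B6 = {2, 7}  B7 = {1, 7}
Tree: B1–B2, B1–B3, B3–B4, B2–B5, B3–B6, B6–B7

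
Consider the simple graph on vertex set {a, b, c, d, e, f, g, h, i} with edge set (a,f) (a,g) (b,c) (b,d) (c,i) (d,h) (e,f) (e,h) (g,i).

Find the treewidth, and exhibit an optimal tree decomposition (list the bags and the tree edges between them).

Treewidth 2.
One such decomposition:
Bags: B1 = {d, e, h}  B2 = {b, d, e}  B3 = {b, c, e}  B4 = {c, e, i}  B5 = {e, g, i}  B6 = {a, e, g}  B7 = {a, e, f}
Tree: B1–B2, B2–B3, B3–B4, B4–B5, B5–B6, B6–B7

Each bag holds 3 vertices, so the decomposition has width 2, which upper-bounds the treewidth. Since e–h–d–b–c–i–g–a–f–e is a cycle in G, G is not acyclic. Forests are exactly the graphs of treewidth ≤ 1, so tw(G) ≥ 2. Therefore the treewidth is 2.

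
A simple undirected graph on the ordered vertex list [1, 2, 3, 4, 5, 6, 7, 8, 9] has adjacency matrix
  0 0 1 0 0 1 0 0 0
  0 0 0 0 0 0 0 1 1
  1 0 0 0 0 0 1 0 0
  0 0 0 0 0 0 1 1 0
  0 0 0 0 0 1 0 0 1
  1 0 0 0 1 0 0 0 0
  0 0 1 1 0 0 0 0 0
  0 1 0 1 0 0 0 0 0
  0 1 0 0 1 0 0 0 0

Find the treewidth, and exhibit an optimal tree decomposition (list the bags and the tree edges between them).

Treewidth 2.
Bags: B1 = {1, 3, 7}  B2 = {1, 4, 7}  B3 = {1, 4, 8}  B4 = {1, 2, 8}  B5 = {1, 2, 9}  B6 = {1, 5, 9}  B7 = {1, 5, 6}
Tree: B1–B2, B2–B3, B3–B4, B4–B5, B5–B6, B6–B7

The largest bag has 3 vertices, giving width 2; this decomposition certifies tw(G) ≤ 2. For the lower bound, G contains the cycle 1–3–7–4–8–2–9–5–6–1, so G is not a forest; only forests have treewidth ≤ 1, hence tw(G) ≥ 2. The upper and lower bounds meet at 2, so that is the treewidth.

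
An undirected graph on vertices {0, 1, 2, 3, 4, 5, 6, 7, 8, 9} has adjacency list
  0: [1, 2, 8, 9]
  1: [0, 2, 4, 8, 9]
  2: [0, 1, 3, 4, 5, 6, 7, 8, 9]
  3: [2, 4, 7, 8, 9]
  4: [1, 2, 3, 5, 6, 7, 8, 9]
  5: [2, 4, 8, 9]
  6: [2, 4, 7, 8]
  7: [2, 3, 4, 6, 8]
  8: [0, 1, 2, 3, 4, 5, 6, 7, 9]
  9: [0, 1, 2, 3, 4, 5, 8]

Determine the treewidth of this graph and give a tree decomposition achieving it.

Every bag has size at most 5, so the width is 5 − 1 = 4 and tw(G) ≤ 4. For the lower bound, the 5 vertices {0, 1, 2, 8, 9} are pairwise adjacent, and any tree decomposition puts a clique entirely inside one bag — forcing width ≥ 4. The upper and lower bounds meet at 4, so that is the treewidth.

Treewidth 4.
Bags: B1 = {2, 3, 4, 8, 9}  B2 = {2, 4, 5, 8, 9}  B3 = {1, 2, 4, 8, 9}  B4 = {0, 1, 2, 8, 9}  B5 = {2, 3, 4, 7, 8}  B6 = {2, 4, 6, 7, 8}
Tree: B1–B2, B1–B3, B3–B4, B1–B5, B5–B6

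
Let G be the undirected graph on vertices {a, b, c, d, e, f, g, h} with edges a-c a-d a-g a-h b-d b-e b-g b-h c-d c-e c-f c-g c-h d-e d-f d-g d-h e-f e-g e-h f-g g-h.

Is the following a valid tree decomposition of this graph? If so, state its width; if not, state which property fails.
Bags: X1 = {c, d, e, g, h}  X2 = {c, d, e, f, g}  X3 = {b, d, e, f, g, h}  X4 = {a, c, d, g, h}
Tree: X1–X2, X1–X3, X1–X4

No — bags containing vertex f are not connected in the tree.

A tree decomposition must satisfy three properties: every vertex lies in some bag; for every edge, both endpoints lie together in some bag; and for every vertex, the bags containing it form a connected subtree. Here bags containing vertex f are not connected in the tree, so the decomposition is invalid.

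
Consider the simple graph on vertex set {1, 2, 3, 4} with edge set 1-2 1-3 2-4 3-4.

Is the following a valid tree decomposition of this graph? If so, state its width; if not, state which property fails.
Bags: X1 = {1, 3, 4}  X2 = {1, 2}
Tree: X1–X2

A tree decomposition must satisfy three properties: every vertex lies in some bag; for every edge, both endpoints lie together in some bag; and for every vertex, the bags containing it form a connected subtree. Here edge (4,2) lies in no bag, so the decomposition is invalid.

No — edge (4,2) lies in no bag.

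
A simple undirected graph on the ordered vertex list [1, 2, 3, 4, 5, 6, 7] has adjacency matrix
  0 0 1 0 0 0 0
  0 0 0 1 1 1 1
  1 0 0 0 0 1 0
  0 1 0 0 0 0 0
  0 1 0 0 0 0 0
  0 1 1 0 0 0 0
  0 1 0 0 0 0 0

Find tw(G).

1

A width-1 tree decomposition is:
Bags: B1 = {3, 6}  B2 = {2, 6}  B3 = {1, 3}  B4 = {2, 7}  B5 = {2, 5}  B6 = {2, 4}
Tree: B1–B2, B1–B3, B2–B4, B4–B5, B5–B6
Each bag holds 2 vertices, so the decomposition has width 1, which upper-bounds the treewidth. Since G has at least one edge (e.g. 3–6), it is not an edgeless graph, so tw(G) ≥ 1. Hence tw(G) = 1 exactly.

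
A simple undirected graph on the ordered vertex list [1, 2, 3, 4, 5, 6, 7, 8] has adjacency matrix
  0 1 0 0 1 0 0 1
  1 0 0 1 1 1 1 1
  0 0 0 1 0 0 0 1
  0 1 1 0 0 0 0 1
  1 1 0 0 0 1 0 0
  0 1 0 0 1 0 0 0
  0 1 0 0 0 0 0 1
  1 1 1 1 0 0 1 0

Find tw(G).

2

A width-2 tree decomposition is:
Bags: B1 = {2, 7, 8}  B2 = {2, 4, 8}  B3 = {1, 2, 8}  B4 = {1, 2, 5}  B5 = {2, 5, 6}  B6 = {3, 4, 8}
Tree: B1–B2, B2–B3, B3–B4, B4–B5, B2–B6
Each bag holds 3 vertices, so the decomposition has width 2, which upper-bounds the treewidth. Conversely, {1, 2, 8} is a clique of size 3, and the vertices of any clique must share a bag in every tree decomposition; so some bag has ≥ 3 vertices and tw(G) ≥ 2. Combining the bounds, tw(G) = 2.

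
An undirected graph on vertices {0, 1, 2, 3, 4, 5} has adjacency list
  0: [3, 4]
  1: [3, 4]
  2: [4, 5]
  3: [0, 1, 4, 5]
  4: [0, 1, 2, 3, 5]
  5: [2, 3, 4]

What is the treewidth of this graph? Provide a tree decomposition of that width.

Treewidth 2.
One such decomposition:
Bags: B1 = {0, 3, 4}  B2 = {3, 4, 5}  B3 = {2, 4, 5}  B4 = {1, 3, 4}
Tree: B1–B2, B2–B3, B1–B4

Every bag has size at most 3, so the width is 3 − 1 = 2 and tw(G) ≤ 2. For the lower bound, the 3 vertices {2, 4, 5} are pairwise adjacent, and any tree decomposition puts a clique entirely inside one bag — forcing width ≥ 2. The upper and lower bounds meet at 2, so that is the treewidth.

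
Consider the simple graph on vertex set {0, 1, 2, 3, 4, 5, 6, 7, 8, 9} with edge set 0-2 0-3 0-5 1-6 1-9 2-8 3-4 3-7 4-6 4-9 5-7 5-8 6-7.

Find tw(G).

2

A width-2 tree decomposition is:
Bags: B1 = {1, 4, 9}  B2 = {1, 4, 6}  B3 = {3, 4, 6}  B4 = {3, 6, 7}  B5 = {0, 3, 7}  B6 = {0, 5, 7}  B7 = {0, 2, 5}  B8 = {2, 5, 8}
Tree: B1–B2, B2–B3, B3–B4, B4–B5, B5–B6, B6–B7, B7–B8
The largest bag has 3 vertices, giving width 2; this decomposition certifies tw(G) ≤ 2. For the lower bound, G contains the cycle 9–1–6–4–9, so G is not a forest; only forests have treewidth ≤ 1, hence tw(G) ≥ 2. Hence tw(G) = 2 exactly.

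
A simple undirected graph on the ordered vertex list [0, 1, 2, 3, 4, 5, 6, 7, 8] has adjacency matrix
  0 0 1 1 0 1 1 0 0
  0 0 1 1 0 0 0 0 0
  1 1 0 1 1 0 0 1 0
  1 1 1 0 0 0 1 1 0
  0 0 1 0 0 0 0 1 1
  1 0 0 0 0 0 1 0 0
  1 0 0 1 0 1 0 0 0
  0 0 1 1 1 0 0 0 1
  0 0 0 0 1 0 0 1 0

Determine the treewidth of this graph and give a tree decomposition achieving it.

Each bag holds 3 vertices, so the decomposition has width 2, which upper-bounds the treewidth. For the lower bound, the 3 vertices {4, 7, 8} are pairwise adjacent, and any tree decomposition puts a clique entirely inside one bag — forcing width ≥ 2. Combining the bounds, tw(G) = 2.

Treewidth 2.
One such decomposition:
Bags: B1 = {0, 2, 3}  B2 = {2, 3, 7}  B3 = {0, 3, 6}  B4 = {0, 5, 6}  B5 = {2, 4, 7}  B6 = {4, 7, 8}  B7 = {1, 2, 3}
Tree: B1–B2, B1–B3, B3–B4, B2–B5, B5–B6, B1–B7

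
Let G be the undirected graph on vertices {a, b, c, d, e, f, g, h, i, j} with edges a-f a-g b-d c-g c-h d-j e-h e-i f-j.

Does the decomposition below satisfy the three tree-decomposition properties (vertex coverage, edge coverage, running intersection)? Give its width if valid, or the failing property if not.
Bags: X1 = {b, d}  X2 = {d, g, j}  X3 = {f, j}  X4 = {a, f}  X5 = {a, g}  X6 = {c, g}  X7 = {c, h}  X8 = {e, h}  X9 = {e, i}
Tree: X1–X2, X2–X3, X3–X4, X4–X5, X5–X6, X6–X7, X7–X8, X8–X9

A tree decomposition must satisfy three properties: every vertex lies in some bag; for every edge, both endpoints lie together in some bag; and for every vertex, the bags containing it form a connected subtree. Here bags containing vertex g are not connected in the tree, so the decomposition is invalid.

No — bags containing vertex g are not connected in the tree.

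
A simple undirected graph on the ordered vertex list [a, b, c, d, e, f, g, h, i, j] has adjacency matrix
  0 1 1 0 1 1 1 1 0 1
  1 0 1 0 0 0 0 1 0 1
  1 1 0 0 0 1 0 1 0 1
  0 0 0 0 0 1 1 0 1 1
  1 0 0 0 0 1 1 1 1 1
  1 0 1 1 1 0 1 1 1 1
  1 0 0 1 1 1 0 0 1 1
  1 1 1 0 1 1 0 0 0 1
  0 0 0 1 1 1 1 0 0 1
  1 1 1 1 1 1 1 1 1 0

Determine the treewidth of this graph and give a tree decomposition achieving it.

Treewidth 4.
One optimal decomposition is:
Bags: B1 = {a, e, f, h, j}  B2 = {a, e, f, g, j}  B3 = {a, c, f, h, j}  B4 = {e, f, g, i, j}  B5 = {d, f, g, i, j}  B6 = {a, b, c, h, j}
Tree: B1–B2, B1–B3, B2–B4, B4–B5, B3–B6

Every bag has size at most 5, so the width is 5 − 1 = 4 and tw(G) ≤ 4. Conversely, {d, f, g, i, j} is a clique of size 5, and the vertices of any clique must share a bag in every tree decomposition; so some bag has ≥ 5 vertices and tw(G) ≥ 4. Hence tw(G) = 4 exactly.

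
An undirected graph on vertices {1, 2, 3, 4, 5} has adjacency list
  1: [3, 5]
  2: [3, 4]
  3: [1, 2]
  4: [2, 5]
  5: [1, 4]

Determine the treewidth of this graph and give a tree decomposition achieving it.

Treewidth 2.
Bags: B1 = {2, 3, 4}  B2 = {3, 4, 5}  B3 = {1, 3, 5}
Tree: B1–B2, B2–B3

Each bag holds 3 vertices, so the decomposition has width 2, which upper-bounds the treewidth. The edges 3–2–4–5–1–3 form a cycle, so G is not a tree and its treewidth is at least 2. Therefore the treewidth is 2.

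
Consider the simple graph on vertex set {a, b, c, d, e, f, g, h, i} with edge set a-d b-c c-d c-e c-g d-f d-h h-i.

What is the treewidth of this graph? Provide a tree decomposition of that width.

The largest bag has 2 vertices, giving width 1; this decomposition certifies tw(G) ≤ 1. Any graph with an edge has treewidth ≥ 1, and G has the edge d–h. The upper and lower bounds meet at 1, so that is the treewidth.

Treewidth 1.
One such decomposition:
Bags: B1 = {d, h}  B2 = {c, d}  B3 = {d, f}  B4 = {h, i}  B5 = {b, c}  B6 = {c, e}  B7 = {c, g}  B8 = {a, d}
Tree: B1–B2, B1–B3, B1–B4, B2–B5, B2–B6, B2–B7, B1–B8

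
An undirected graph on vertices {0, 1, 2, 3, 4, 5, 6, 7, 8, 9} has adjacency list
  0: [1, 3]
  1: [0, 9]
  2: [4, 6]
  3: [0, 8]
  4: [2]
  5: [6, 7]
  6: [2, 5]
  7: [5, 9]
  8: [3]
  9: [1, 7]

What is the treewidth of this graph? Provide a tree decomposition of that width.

The largest bag has 2 vertices, giving width 1; this decomposition certifies tw(G) ≤ 1. Any graph with an edge has treewidth ≥ 1, and G has the edge 8–3. Combining the bounds, tw(G) = 1.

Treewidth 1.
Bags: B1 = {3, 8}  B2 = {0, 3}  B3 = {0, 1}  B4 = {1, 9}  B5 = {7, 9}  B6 = {5, 7}  B7 = {5, 6}  B8 = {2, 6}  B9 = {2, 4}
Tree: B1–B2, B2–B3, B3–B4, B4–B5, B5–B6, B6–B7, B7–B8, B8–B9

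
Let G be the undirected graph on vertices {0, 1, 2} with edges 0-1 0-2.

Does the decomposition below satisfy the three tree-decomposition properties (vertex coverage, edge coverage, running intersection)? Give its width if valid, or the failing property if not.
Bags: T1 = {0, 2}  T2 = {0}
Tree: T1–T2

A tree decomposition must satisfy three properties: every vertex lies in some bag; for every edge, both endpoints lie together in some bag; and for every vertex, the bags containing it form a connected subtree. Here vertex 1 appears in no bag, so the decomposition is invalid.

No — vertex 1 appears in no bag.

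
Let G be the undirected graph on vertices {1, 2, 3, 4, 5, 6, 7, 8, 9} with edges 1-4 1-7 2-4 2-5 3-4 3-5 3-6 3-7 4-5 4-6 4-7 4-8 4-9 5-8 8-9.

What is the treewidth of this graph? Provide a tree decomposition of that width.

The largest bag has 3 vertices, giving width 2; this decomposition certifies tw(G) ≤ 2. For the lower bound, the 3 vertices {1, 4, 7} are pairwise adjacent, and any tree decomposition puts a clique entirely inside one bag — forcing width ≥ 2. The upper and lower bounds meet at 2, so that is the treewidth.

Treewidth 2.
One optimal decomposition is:
Bags: B1 = {4, 5, 8}  B2 = {2, 4, 5}  B3 = {3, 4, 5}  B4 = {3, 4, 7}  B5 = {4, 8, 9}  B6 = {1, 4, 7}  B7 = {3, 4, 6}
Tree: B1–B2, B1–B3, B3–B4, B1–B5, B4–B6, B4–B7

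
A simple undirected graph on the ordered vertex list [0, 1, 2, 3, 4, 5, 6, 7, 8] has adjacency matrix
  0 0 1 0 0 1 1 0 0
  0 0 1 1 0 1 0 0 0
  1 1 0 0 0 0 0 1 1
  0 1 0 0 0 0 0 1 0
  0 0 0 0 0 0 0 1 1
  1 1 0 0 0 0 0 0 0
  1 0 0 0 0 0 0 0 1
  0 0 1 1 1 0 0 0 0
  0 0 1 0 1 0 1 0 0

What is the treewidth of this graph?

3

A width-3 tree decomposition is:
Bags: B1 = {1, 3, 4, 7}  B2 = {1, 2, 4, 7}  B3 = {1, 2, 4, 8}  B4 = {1, 2, 5, 8}  B5 = {0, 2, 5, 8}  B6 = {0, 5, 6, 8}
Tree: B1–B2, B2–B3, B3–B4, B4–B5, B5–B6
Each bag holds 4 vertices, so the decomposition has width 3, which upper-bounds the treewidth. For the lower bound: the 4 vertex sets {3,4,7}, {1}, {2}, {0,5,6,8} are disjoint, each induces a connected subgraph, and every pair is joined by at least one edge of G. Contracting each set to a single vertex therefore yields K_{4} as a minor, and since treewidth is minor-monotone, tw(G) ≥ tw(K_{4}) = 3. Combining the bounds, tw(G) = 3.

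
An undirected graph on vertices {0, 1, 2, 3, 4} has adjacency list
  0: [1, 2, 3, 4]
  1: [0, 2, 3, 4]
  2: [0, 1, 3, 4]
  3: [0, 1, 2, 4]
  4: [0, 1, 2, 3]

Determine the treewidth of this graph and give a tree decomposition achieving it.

Treewidth 4.
One such decomposition:
Bags: B1 = {0, 1, 2, 3, 4}
Tree: (single bag)

With just one bag of size 5, the width is 5 − 1 = 4, so tw(G) ≤ 4. On the other hand G contains the 5-clique {0, 1, 2, 3, 4}. A clique must lie in a single bag of any decomposition, so no decomposition can have width below 4. Hence tw(G) = 4 exactly.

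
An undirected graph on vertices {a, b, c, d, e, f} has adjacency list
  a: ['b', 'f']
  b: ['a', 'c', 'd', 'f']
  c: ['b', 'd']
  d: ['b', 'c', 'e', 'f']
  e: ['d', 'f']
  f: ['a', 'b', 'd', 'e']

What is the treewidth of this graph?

2

A width-2 tree decomposition is:
Bags: B1 = {b, c, d}  B2 = {b, d, f}  B3 = {a, b, f}  B4 = {d, e, f}
Tree: B1–B2, B2–B3, B2–B4
The largest bag has 3 vertices, giving width 2; this decomposition certifies tw(G) ≤ 2. On the other hand G contains the 3-clique {b, c, d}. A clique must lie in a single bag of any decomposition, so no decomposition can have width below 2. Combining the bounds, tw(G) = 2.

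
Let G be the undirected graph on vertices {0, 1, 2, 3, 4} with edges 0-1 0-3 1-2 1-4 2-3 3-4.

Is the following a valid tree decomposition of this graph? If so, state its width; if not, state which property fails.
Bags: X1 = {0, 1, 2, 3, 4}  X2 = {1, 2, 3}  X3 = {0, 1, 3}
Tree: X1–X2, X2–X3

No — bags containing vertex 0 are not connected in the tree.

A tree decomposition must satisfy three properties: every vertex lies in some bag; for every edge, both endpoints lie together in some bag; and for every vertex, the bags containing it form a connected subtree. Here bags containing vertex 0 are not connected in the tree, so the decomposition is invalid.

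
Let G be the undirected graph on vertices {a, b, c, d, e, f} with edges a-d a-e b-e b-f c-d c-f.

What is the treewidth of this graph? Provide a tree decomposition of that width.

Every bag has size at most 3, so the width is 3 − 1 = 2 and tw(G) ≤ 2. The edges d–a–e–b–f–c–d form a cycle, so G is not a tree and its treewidth is at least 2. Hence tw(G) = 2 exactly.

Treewidth 2.
One such decomposition:
Bags: B1 = {a, d, e}  B2 = {b, d, e}  B3 = {b, d, f}  B4 = {c, d, f}
Tree: B1–B2, B2–B3, B3–B4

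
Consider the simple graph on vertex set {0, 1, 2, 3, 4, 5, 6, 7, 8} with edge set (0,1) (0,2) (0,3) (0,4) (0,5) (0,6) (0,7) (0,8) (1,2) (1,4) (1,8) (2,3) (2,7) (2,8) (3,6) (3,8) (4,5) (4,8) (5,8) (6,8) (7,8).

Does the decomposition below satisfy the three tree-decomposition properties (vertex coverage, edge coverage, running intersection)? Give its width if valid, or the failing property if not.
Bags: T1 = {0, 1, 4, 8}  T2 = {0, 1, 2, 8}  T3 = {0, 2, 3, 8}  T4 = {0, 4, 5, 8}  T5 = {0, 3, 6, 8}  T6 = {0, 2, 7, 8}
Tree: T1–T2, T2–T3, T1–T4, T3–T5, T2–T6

Yes; width 3.

Vertex coverage: the bags together contain {0, 1, 2, 3, 4, 5, 6, 7, 8}, the full vertex set. Edge coverage: each edge of G has both endpoints in at least one bag. Running intersection: for every vertex, the bags containing it form a connected subtree. All three properties hold, so this is a valid tree decomposition of width max|bag| − 1 = 3, and hence tw(G) ≤ 3.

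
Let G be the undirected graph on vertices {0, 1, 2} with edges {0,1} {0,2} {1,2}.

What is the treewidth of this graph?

A width-2 tree decomposition is:
Bags: B1 = {0, 1, 2}
Tree: (single bag)
With just one bag of size 3, the width is 3 − 1 = 2, so tw(G) ≤ 2. On the other hand G contains the 3-clique {0, 1, 2}. A clique must lie in a single bag of any decomposition, so no decomposition can have width below 2. Combining the bounds, tw(G) = 2.

2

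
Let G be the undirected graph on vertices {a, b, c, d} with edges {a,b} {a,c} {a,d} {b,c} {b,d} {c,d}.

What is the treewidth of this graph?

A width-3 tree decomposition is:
Bags: B1 = {a, b, c, d}
Tree: (single bag)
A single bag containing all 4 vertices is trivially a valid decomposition of width 3. For the lower bound, the 4 vertices {a, b, c, d} are pairwise adjacent, and any tree decomposition puts a clique entirely inside one bag — forcing width ≥ 3. Combining the bounds, tw(G) = 3.

3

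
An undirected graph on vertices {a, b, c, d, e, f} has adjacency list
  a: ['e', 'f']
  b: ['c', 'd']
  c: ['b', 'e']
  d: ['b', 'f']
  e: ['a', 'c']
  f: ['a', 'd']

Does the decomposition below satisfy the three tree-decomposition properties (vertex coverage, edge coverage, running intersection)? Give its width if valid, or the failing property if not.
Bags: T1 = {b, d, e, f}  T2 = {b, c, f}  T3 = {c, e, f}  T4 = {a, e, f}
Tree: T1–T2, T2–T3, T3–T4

No — bags containing vertex e are not connected in the tree.

A tree decomposition must satisfy three properties: every vertex lies in some bag; for every edge, both endpoints lie together in some bag; and for every vertex, the bags containing it form a connected subtree. Here bags containing vertex e are not connected in the tree, so the decomposition is invalid.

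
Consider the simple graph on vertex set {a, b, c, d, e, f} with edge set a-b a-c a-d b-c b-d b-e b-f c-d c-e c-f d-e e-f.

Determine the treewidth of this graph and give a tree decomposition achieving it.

Every bag has size at most 4, so the width is 4 − 1 = 3 and tw(G) ≤ 3. On the other hand G contains the 4-clique {b, c, d, e}. A clique must lie in a single bag of any decomposition, so no decomposition can have width below 3. Therefore the treewidth is 3.

Treewidth 3.
One optimal decomposition is:
Bags: B1 = {b, c, d, e}  B2 = {b, c, e, f}  B3 = {a, b, c, d}
Tree: B1–B2, B1–B3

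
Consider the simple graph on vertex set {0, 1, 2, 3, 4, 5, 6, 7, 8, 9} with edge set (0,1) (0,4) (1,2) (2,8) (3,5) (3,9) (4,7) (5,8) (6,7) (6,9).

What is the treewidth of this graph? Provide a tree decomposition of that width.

The largest bag has 3 vertices, giving width 2; this decomposition certifies tw(G) ≤ 2. For the lower bound, G contains the cycle 5–3–9–6–7–4–0–1–2–8–5, so G is not a forest; only forests have treewidth ≤ 1, hence tw(G) ≥ 2. The upper and lower bounds meet at 2, so that is the treewidth.

Treewidth 2.
Bags: B1 = {3, 5, 9}  B2 = {5, 6, 9}  B3 = {5, 6, 7}  B4 = {4, 5, 7}  B5 = {0, 4, 5}  B6 = {0, 1, 5}  B7 = {1, 2, 5}  B8 = {2, 5, 8}
Tree: B1–B2, B2–B3, B3–B4, B4–B5, B5–B6, B6–B7, B7–B8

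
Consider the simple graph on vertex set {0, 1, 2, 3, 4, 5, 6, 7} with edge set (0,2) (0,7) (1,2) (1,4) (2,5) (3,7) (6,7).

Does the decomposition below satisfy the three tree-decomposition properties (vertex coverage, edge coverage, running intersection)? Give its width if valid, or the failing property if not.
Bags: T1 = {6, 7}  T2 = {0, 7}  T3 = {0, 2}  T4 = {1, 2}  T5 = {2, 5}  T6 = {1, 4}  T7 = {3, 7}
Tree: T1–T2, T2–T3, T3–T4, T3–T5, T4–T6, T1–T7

Every vertex of G appears in some bag (union = {0, 1, 2, 3, 4, 5, 6, 7}); every edge is covered by a bag; and for each vertex v the set of bags containing v is connected in the bag tree. The decomposition is therefore valid. The largest bag has 2 vertices, so the width is 1.

Yes; width 1.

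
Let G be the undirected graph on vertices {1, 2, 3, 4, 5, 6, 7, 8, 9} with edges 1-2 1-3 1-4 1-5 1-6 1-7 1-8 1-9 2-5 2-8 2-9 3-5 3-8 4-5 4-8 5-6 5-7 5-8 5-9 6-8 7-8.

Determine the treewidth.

A width-3 tree decomposition is:
Bags: B1 = {1, 2, 5, 8}  B2 = {1, 5, 7, 8}  B3 = {1, 4, 5, 8}  B4 = {1, 2, 5, 9}  B5 = {1, 5, 6, 8}  B6 = {1, 3, 5, 8}
Tree: B1–B2, B1–B3, B1–B4, B1–B5, B2–B6
Every bag has size at most 4, so the width is 4 − 1 = 3 and tw(G) ≤ 3. Conversely, {1, 2, 5, 8} is a clique of size 4, and the vertices of any clique must share a bag in every tree decomposition; so some bag has ≥ 4 vertices and tw(G) ≥ 3. Therefore the treewidth is 3.

3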